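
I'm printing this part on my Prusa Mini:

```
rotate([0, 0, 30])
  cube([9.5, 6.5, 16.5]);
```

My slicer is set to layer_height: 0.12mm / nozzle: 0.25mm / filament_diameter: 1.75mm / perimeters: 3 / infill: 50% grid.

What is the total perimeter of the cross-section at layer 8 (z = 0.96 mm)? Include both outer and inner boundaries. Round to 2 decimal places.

32.00 mm

At z = 0.96 mm: the 9.5×6.5 cube contributes its full rectangle (perimeter 32.00 mm); (rotated 30° about Z; rotation is an isometry so areas/perimeters/island counts are preserved). Overall, the cross-section is a single solid region. Total boundary length (outer) = 32.00 mm.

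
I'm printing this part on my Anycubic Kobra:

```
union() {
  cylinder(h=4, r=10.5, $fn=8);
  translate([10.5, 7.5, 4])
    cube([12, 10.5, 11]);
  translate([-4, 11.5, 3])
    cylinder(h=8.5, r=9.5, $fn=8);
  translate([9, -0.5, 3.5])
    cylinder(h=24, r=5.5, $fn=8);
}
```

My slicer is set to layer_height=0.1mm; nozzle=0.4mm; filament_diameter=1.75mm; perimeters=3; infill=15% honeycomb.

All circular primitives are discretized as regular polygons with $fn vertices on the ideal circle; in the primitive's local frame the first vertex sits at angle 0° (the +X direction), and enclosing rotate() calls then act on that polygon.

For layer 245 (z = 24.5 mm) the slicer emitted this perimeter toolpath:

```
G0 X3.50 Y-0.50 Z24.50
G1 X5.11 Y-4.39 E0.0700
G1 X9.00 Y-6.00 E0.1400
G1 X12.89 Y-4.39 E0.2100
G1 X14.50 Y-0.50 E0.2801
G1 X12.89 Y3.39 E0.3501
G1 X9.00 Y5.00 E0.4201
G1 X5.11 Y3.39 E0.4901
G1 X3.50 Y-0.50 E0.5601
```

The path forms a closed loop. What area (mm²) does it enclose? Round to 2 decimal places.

Apply the shoelace formula to the sequence of (X, Y) vertices; enclosed area = 85.58 mm².

85.58 mm²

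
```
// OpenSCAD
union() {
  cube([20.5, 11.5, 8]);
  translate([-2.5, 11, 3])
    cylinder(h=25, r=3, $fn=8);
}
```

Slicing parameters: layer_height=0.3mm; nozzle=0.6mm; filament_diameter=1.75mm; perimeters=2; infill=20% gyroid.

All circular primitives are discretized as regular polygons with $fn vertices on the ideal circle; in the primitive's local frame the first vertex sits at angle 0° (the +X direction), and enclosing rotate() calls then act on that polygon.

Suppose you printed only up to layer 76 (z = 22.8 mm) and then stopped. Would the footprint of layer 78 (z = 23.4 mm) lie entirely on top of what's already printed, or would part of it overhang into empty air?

Compare the two slices. At z = 22.8: the cube is absent (z outside [0, 8]); the r=3 cylinder at (-2.5, 11) contributes a regular 8-gon of circumradius 3 (area = (8/2)·3.000²·sin(360°/8) = 25.46 mm²); Taking the union: only the r=3 cylinder at (-2.5, 11) is present, so the union is just that shape — area = 25.46 mm². At z = 23.4: the cube does not reach this height (z outside [0, 8]); the r=3 cylinder at (-2.5, 11) contributes a regular 8-gon of circumradius 3 (area = (8/2)·3.000²·sin(360°/8) = 25.46 mm²); Combining (union): only the r=3 cylinder at (-2.5, 11) is present, so the union is just that shape — area = 25.46 mm². Checking containment: the cross-section at z = 23.4 is a subset of the cross-section at z = 22.8.

entirely on top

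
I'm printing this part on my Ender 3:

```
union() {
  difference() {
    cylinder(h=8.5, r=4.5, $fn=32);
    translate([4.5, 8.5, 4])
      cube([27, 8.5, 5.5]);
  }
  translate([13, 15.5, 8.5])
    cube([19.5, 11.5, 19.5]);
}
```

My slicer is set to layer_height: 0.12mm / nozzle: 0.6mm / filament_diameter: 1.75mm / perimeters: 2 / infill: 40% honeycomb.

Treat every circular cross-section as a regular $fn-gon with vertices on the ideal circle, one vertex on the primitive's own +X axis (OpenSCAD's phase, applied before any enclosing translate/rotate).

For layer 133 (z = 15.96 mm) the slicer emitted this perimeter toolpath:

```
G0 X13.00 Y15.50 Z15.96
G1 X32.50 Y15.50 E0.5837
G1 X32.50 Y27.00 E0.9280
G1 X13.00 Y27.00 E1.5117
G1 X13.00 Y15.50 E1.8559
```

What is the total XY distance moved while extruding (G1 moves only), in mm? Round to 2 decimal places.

62.00 mm

Sum the Euclidean lengths of each G1 segment: total = 62.00 mm.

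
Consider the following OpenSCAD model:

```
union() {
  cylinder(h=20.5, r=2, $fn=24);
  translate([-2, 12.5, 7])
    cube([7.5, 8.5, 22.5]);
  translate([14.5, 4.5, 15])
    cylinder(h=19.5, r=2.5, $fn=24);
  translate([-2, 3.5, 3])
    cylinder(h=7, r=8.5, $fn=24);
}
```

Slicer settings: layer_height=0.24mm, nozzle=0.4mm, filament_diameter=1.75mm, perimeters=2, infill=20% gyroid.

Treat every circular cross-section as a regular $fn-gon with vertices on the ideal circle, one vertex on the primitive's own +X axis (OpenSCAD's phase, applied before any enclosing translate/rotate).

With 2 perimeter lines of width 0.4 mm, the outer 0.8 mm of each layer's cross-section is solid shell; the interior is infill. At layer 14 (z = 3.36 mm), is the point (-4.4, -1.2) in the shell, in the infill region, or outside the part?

At z = 3.36 mm: the r=2 cylinder contributes a regular 24-gon of circumradius 2; the cube at (-2, 12.5) does not reach this height (z outside [7, 29.5]); the cylinder at (14.5, 4.5) is absent (z outside [15, 34.5]); the r=8.5 cylinder at (-2, 3.5) gives a regular 24-gon of circumradius 8.5 (constant along its height); Merging all regions: the r=2 cylinder lies entirely inside the r=8.5 cylinder at (-2, 3.5), so the union is just the r=8.5 cylinder at (-2, 3.5) — 1 connected region. Overall, the cross-section is a single solid region. The nearest boundary edge runs (-4.20, -4.71)→(-6.25, -3.86); distance from the point to it = 3.17 mm. The point is inside the cross-section and 3.17 mm from the nearest boundary — more than the 0.8 mm shell width (2 × 0.4), so it's in the infill interior.

infill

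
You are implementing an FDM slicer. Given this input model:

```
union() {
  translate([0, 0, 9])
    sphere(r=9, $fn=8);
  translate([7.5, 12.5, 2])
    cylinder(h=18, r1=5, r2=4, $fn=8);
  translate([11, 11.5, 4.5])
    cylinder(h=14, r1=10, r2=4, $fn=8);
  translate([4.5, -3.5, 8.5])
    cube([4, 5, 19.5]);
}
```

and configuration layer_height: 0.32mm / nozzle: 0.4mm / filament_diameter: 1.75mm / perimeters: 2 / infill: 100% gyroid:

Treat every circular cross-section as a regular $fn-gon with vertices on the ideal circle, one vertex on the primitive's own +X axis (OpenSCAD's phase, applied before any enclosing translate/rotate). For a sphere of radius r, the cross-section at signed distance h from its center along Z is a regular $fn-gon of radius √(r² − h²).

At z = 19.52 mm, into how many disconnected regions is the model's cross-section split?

At z = 19.52 mm: the sphere is not intersected at this z (|z−center|=10.520 > r=9); the cone at (7.5, 12.5) contributes a regular 8-gon of circumradius 4.027 (interpolated between r1=5 and r2=4 at t=0.973); the cone at (11, 11.5) is absent (z outside [4.5, 18.5]); the cube at (4.5, -3.5) is present — its section is the full 4×5 rectangle; Combining (union): the 2 present regions are separate (no shared area or edge), so areas and boundary lengths simply add and each stays a separate island — 2 connected regions. The result has 2 disconnected regions.

2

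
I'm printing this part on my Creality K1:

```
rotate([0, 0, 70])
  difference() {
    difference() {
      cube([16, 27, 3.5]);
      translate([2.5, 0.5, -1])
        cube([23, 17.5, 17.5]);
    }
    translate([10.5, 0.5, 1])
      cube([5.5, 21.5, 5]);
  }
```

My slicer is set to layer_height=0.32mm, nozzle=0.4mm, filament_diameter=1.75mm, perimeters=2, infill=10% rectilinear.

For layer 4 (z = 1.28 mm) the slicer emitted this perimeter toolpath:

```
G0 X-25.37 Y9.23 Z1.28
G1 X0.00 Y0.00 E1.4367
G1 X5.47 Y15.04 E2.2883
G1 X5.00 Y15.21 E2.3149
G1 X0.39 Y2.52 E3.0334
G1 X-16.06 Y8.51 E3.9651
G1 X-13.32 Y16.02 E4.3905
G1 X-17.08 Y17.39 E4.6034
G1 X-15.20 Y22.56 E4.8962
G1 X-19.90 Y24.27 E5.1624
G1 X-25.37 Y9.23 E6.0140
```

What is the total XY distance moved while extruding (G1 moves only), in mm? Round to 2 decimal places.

Sum the Euclidean lengths of each G1 segment: total = 113.01 mm.

113.01 mm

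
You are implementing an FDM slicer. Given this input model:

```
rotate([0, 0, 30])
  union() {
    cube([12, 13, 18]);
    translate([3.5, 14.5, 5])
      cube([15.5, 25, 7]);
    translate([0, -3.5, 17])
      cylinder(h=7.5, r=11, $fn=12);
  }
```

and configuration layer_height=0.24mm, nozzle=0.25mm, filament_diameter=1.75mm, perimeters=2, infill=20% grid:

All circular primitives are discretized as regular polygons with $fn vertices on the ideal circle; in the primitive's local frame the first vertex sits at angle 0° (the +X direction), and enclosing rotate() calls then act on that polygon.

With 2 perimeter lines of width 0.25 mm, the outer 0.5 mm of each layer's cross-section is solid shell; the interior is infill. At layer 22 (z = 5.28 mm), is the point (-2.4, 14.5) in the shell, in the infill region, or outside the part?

outside

At z = 5.28 mm: the 12×13 cube contributes its full rectangle; the 15.5×25 cube at (3.5, 14.5) contributes its full rectangle; the cylinder at (0, -3.5) is absent (z outside [17, 24.5]); Combining (union): the 2 present regions are separate (no shared area or edge), so areas and boundary lengths simply add and each stays a separate island — 2 connected regions; (rotated 30° about Z; rotation is an isometry so areas/perimeters/island counts are preserved). Overall, the cross-section has 2 separate islands. Undo the 30° rotation: the query point maps to (5.172, 13.757) in the un-rotated model frame. The nearest boundary edge runs (19.00, 14.50)→(3.50, 14.50); distance from the point to it = 0.74 mm. The point is not inside any of the regions above, so it lies outside the cross-section (0.74 mm from the nearest boundary).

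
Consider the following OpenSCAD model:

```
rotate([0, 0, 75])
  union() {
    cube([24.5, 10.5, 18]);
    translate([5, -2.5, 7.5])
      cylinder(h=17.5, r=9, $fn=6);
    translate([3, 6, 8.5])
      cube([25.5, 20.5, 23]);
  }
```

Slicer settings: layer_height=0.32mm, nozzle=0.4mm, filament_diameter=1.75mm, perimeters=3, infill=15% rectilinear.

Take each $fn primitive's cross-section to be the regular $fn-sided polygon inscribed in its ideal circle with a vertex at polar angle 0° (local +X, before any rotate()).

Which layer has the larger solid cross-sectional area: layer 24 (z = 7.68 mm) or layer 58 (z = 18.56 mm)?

layer 58 (z = 18.56 mm)

Layer 24 (z = 7.68): the cube is present — its section is the full 24.5×10.5 rectangle (area 257.25 mm²); the r=9 cylinder at (5, -2.5) gives a regular 6-gon of circumradius 9 (constant along its height) (area = (6/2)·9.000²·sin(360°/6) = 210.44 mm²); the cube at (3, 6) is not intersected at this z (z outside [8.5, 31.5]); Merging all regions: the regions partially overlap — summed areas 467.69 mm² minus the doubly-counted overlap 58.17 mm² gives 409.52 mm² — area = 409.52 mm²; (whole slice rotated 75° about Z — lengths, areas and connectivity unchanged). So its area = 409.52 mm². Layer 58 (z = 18.56): the cube does not reach this height (z outside [0, 18]); the r=9 cylinder at (5, -2.5) contributes a regular 6-gon of circumradius 9 (area = (6/2)·9.000²·sin(360°/6) = 210.44 mm²); the cube at (3, 6) is present — its section is the full 25.5×20.5 rectangle (area 522.75 mm²); Taking the union: the 2 present regions are separate (no shared area or edge), so areas and boundary lengths simply add and each stays a separate island — area = 733.19 mm²; (rotated 75° about Z; rotation is an isometry so areas/perimeters/island counts are preserved). So its area = 733.19 mm². Layer 58 is larger (733.19 vs 409.52 mm²).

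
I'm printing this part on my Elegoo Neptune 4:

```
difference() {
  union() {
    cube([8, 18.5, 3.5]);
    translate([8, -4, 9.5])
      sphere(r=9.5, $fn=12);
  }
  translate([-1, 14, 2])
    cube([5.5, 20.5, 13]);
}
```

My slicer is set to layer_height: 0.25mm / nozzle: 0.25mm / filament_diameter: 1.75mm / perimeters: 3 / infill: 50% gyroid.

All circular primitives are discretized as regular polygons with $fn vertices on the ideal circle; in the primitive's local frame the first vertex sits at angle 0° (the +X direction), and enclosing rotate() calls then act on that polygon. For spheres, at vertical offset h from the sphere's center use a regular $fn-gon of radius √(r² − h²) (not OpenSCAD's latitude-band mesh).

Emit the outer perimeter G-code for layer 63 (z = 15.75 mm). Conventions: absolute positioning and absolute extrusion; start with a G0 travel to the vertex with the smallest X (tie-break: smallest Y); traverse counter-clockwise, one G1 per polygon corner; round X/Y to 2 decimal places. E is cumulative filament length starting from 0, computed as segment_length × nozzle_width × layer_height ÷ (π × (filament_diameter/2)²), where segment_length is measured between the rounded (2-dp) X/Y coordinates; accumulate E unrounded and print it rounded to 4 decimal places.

At z = 15.75 mm: the cube is absent (z outside [0, 3.5]); the r=9.5 sphere at (8, -4) slices to a regular 12-gon of circumradius 7.155 (√(r²−h²) with h=6.25 from center); Taking the union: only the r=9.5 sphere at (8, -4) is present, so the union is just that shape — 1 connected region; the cube at (-1, 14) is absent (z outside [2, 15]); After the difference (first − rest): none of the subtracted shapes is present at this height, so that combined region is unchanged — 1 connected region. The outline is a single polygon with 12 vertices. Extrusion per mm of travel: 0.25 × 0.25 / (π × 0.875²) = 0.025984. Accumulating E over each segment gives final E = 1.1551.

G0 X0.85 Y-4.00 Z15.75
G1 X1.80 Y-7.58 E0.0962
G1 X4.42 Y-10.20 E0.1925
G1 X8.00 Y-11.15 E0.2888
G1 X11.58 Y-10.20 E0.3850
G1 X14.20 Y-7.58 E0.4813
G1 X15.15 Y-4.00 E0.5775
G1 X14.20 Y-0.42 E0.6738
G1 X11.58 Y2.20 E0.7701
G1 X8.00 Y3.15 E0.8663
G1 X4.42 Y2.20 E0.9625
G1 X1.80 Y-0.42 E1.0588
G1 X0.85 Y-4.00 E1.1551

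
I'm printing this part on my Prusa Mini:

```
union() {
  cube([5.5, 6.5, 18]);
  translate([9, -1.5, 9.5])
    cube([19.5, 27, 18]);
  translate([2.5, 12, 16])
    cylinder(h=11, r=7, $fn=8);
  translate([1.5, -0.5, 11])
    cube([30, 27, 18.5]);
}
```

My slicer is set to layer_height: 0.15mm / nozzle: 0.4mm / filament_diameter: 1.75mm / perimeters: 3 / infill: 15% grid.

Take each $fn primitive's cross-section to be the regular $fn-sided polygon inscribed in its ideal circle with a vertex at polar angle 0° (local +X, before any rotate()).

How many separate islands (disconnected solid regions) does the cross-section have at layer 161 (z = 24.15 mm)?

1

At z = 24.15 mm: the cube is not intersected at this z (z outside [0, 18]); the cube at (9, -1.5) (footprint 19.5×27) is included at this height; the cylinder at (2.5, 12): section is a regular 8-gon, circumradius r=7; the cube at (1.5, -0.5) (footprint 30×27) is included at this height; Combining (union): the regions partially overlap (shared area 589.88 mm²), so overlapping operands fuse into one piece — 1 connected region. Overall, the cross-section is a single solid region. Island count = 1.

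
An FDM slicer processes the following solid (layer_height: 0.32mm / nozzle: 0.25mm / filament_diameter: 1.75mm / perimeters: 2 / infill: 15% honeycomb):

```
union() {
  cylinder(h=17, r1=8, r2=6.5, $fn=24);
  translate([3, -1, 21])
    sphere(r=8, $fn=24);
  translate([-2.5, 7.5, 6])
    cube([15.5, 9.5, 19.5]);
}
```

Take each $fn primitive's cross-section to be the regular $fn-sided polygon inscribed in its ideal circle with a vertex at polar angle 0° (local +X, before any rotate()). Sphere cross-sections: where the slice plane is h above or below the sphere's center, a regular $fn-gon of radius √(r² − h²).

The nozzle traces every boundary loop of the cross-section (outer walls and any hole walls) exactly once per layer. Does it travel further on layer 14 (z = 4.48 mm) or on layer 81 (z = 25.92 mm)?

layer 14 (z = 4.48 mm)

Layer 14 (z = 4.48): the cone (r1=8→r2=6.5) has section circumradius 7.605 here — a regular 24-gon (perimeter = 2·24·7.605·sin(180°/24) = 47.65 mm); the sphere at (3, -1) is not intersected at this z (|z−center|=16.520 > r=8); the cube at (-2.5, 7.5) is not intersected at this z (z outside [6, 25.5]); Combining (union): only the cone is present, so the union is just that shape — boundary = 47.65 mm. So its perimeter = 47.65 mm. Layer 81 (z = 25.92): the cone is not intersected at this z (z outside [0, 17]); the r=8 sphere at (3, -1) contributes a regular 24-gon of circumradius √(8²−4.92²) = 6.308 (perimeter = 2·24·6.308·sin(180°/24) = 39.52 mm); the cube at (-2.5, 7.5) is not intersected at this z (z outside [6, 25.5]); Merging all regions: only the r=8 sphere at (3, -1) is present, so the union is just that shape — boundary = 39.52 mm. So its perimeter = 39.52 mm. Layer 14 is larger (47.65 vs 39.52 mm).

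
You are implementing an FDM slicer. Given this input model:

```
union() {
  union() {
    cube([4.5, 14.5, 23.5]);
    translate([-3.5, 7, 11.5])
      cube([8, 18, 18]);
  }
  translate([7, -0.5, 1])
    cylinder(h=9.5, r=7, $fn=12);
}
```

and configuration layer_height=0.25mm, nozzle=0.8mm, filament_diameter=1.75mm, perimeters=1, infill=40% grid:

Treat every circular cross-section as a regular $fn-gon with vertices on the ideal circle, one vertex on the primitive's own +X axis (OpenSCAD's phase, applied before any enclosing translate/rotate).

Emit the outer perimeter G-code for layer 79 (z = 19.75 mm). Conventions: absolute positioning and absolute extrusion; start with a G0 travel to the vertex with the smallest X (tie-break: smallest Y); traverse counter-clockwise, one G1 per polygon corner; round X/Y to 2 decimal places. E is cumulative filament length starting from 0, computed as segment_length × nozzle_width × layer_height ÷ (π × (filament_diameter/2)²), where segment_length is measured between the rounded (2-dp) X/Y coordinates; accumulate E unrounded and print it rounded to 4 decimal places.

G0 X-3.50 Y7.00 Z19.75
G1 X0.00 Y7.00 E0.2910
G1 X0.00 Y0.00 E0.8731
G1 X4.50 Y0.00 E1.2473
G1 X4.50 Y25.00 E3.3260
G1 X-3.50 Y25.00 E3.9912
G1 X-3.50 Y7.00 E5.4879

At z = 19.75 mm: the cube is present — its section is the full 4.5×14.5 rectangle; the cube at (-3.5, 7) (footprint 8×18) is included at this height; Taking the union: the regions partially overlap (shared area 33.75 mm²), so overlapping operands fuse into one piece — 1 connected region; the cylinder at (7, -0.5) is not intersected at this z (z outside [1, 10.5]); Taking the union: only the result so far is present, so the union is just that shape — 1 connected region. The outline is a single polygon with 6 vertices. Extrusion per mm of travel: 0.8 × 0.25 / (π × 0.875²) = 0.083150. Accumulating E over each segment gives final E = 5.4879.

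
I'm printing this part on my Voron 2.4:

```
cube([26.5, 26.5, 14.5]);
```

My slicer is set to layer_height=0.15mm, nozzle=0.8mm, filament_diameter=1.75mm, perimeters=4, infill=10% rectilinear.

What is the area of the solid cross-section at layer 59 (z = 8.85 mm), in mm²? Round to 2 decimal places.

702.25 mm²

At z = 8.85 mm: the cube is present — its section is the full 26.5×26.5 rectangle (area 702.25 mm²). Overall, the cross-section is a single solid region. Net area = 702.25 mm².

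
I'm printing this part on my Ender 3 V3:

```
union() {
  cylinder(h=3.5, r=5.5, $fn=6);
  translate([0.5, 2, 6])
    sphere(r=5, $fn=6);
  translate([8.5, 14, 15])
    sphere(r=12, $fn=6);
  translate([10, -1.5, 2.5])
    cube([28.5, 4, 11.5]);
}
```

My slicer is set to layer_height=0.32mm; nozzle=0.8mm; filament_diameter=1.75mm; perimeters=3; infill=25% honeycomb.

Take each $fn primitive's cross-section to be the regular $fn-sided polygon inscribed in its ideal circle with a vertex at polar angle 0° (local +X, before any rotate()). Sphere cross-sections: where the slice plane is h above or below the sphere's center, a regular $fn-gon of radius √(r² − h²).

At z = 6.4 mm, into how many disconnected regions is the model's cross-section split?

3

At z = 6.4 mm: the cylinder does not reach this height (z outside [0, 3.5]); the r=5 sphere at (0.5, 2) contributes a regular 6-gon of circumradius √(5²−0.4²) = 4.984; the r=12 sphere at (8.5, 14) contributes a regular 6-gon of circumradius √(12²−8.6²) = 8.369; the cube at (10, -1.5) is present — its section is the full 28.5×4 rectangle; Merging all regions: the 3 present regions are separate (no shared area or edge), so areas and boundary lengths simply add and each stays a separate island — 3 connected regions. The result has 3 disconnected regions.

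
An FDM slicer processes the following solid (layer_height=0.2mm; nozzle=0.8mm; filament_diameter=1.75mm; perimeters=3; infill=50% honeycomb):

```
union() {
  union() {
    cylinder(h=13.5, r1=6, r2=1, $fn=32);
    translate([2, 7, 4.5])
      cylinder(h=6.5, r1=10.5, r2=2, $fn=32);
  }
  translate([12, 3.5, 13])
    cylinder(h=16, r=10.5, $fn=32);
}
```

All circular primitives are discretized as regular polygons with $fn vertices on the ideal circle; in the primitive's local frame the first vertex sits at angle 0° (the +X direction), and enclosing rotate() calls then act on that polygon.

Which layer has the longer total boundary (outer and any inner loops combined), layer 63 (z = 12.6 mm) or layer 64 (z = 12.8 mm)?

layer 63 (z = 12.6 mm)

Layer 63 (z = 12.6): the cone contributes a regular 32-gon of circumradius 1.333 (interpolated between r1=6 and r2=1 at t=0.933) (perimeter = 2·32·1.333·sin(180°/32) = 8.36 mm); the cone at (2, 7) does not reach this height (z outside [4.5, 11]); Combining (union): only the cone is present, so the union is just that shape — boundary = 8.36 mm; the cylinder at (12, 3.5) is absent (z outside [13, 29]); Merging all regions: only the result so far is present, so the union is just that shape — boundary = 8.36 mm. So its perimeter = 8.36 mm. Layer 64 (z = 12.8): the cone (r1=6→r2=1) has section circumradius 1.259 here — a regular 32-gon (perimeter = 2·32·1.259·sin(180°/32) = 7.90 mm); the cone at (2, 7) is absent (z outside [4.5, 11]); Merging all regions: only the cone is present, so the union is just that shape — boundary = 7.90 mm; the cylinder at (12, 3.5) is not intersected at this z (z outside [13, 29]); Taking the union: only that combined region is present, so the union is just that shape — boundary = 7.90 mm. So its perimeter = 7.90 mm. Layer 63 is larger (8.36 vs 7.90 mm).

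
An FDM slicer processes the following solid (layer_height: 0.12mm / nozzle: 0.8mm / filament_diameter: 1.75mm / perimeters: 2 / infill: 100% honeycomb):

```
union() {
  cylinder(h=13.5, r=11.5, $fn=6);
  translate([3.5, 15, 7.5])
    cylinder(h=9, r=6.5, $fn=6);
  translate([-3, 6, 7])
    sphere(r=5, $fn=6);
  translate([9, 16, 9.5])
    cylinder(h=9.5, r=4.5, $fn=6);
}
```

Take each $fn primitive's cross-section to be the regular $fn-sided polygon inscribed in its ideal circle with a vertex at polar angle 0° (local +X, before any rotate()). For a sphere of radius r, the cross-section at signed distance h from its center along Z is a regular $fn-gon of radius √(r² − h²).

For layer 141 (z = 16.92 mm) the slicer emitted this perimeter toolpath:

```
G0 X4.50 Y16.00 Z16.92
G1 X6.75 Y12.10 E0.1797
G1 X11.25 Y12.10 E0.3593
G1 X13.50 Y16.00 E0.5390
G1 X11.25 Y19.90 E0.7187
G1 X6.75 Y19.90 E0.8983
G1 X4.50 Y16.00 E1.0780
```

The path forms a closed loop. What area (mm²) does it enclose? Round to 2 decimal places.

52.65 mm²

Apply the shoelace formula to the sequence of (X, Y) vertices; enclosed area = 52.65 mm².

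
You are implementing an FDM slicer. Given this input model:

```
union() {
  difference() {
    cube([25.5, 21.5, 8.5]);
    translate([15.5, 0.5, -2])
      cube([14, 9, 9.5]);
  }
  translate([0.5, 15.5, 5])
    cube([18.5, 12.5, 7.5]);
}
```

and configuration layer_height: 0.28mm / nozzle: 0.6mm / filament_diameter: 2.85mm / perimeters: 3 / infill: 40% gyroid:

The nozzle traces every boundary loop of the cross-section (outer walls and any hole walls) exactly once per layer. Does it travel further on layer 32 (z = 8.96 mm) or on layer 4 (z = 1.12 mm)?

layer 4 (z = 1.12 mm)

Layer 32 (z = 8.96): the cube does not reach this height (z outside [0, 8.5]); the cube at (15.5, 0.5) is absent (z outside [-2, 7.5]); Subtracting the remaining from the first: the first operand is absent here, so nothing remains; the cube at (0.5, 15.5) is present — its section is the full 18.5×12.5 rectangle (perimeter 62.00 mm); Taking the union: only the 18.5×12.5 cube at (0.5, 15.5) is present, so the union is just that shape — boundary = 62.00 mm. So its perimeter = 62.00 mm. Layer 4 (z = 1.12): the 25.5×21.5 cube contributes its full rectangle (perimeter 94.00 mm); the cube at (15.5, 0.5) (footprint 14×9) is included at this height (perimeter 46.00 mm); After the difference (first − rest): starting from the 25.5×21.5 cube, the 14×9 cube at (15.5, 0.5) partially overlaps it — only the 90.00 mm² overlap (of its 126.00 mm²) is removed, clipping the outline — boundary = 114.00 mm; the cube at (0.5, 15.5) is not intersected at this z (z outside [5, 12.5]); Merging all regions: only that combined region is present, so the union is just that shape — boundary = 114.00 mm. So its perimeter = 114.00 mm. Layer 4 is larger (114.00 vs 62.00 mm).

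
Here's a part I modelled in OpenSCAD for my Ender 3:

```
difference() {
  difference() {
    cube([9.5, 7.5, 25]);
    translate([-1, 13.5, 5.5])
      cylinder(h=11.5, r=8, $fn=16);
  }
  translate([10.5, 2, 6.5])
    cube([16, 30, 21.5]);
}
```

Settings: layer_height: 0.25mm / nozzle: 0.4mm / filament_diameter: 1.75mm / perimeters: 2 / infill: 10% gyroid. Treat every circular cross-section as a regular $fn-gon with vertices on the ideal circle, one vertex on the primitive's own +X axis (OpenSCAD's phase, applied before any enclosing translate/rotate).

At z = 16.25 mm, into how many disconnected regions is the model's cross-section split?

At z = 16.25 mm: the cube (footprint 9.5×7.5) is included at this height; the r=8 cylinder at (-1, 13.5) contributes a regular 16-gon of circumradius 8; After the difference (first − rest): starting from the 9.5×7.5 cube, the r=8 cylinder at (-1, 13.5) partially overlaps it — only the 4.74 mm² overlap (of its 195.93 mm²) is removed, clipping the outline — 1 connected region; the 16×30 cube at (10.5, 2) contributes its full rectangle; Taking the first minus the rest: starting from the result so far, the 16×30 cube at (10.5, 2) misses the remaining region (no effect) — 1 connected region. The result has 1 disconnected region.

1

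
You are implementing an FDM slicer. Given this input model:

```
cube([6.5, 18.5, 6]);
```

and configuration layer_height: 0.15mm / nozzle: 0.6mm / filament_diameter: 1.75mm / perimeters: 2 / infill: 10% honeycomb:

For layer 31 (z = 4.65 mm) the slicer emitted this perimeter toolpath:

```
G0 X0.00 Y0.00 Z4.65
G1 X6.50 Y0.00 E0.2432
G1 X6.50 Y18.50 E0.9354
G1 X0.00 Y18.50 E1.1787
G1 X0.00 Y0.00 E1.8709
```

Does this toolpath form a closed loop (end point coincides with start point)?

yes

Start point (G0): (0.00, 0.00). End point (last G1): the path returns to the start — closed.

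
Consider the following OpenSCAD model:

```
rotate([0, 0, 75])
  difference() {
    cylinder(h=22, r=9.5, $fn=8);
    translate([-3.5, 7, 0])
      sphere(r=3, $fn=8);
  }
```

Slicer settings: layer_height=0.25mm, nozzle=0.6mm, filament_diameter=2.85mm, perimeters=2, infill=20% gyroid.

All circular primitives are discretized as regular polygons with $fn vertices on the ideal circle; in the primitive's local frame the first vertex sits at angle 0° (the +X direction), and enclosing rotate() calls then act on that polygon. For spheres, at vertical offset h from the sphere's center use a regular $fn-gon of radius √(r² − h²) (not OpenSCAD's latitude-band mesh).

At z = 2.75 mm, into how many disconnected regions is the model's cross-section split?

At z = 2.75 mm: the r=9.5 cylinder gives a regular 8-gon of circumradius 9.5 (constant along its height); the sphere at (-3.5, 7): section is a regular 8-gon, circumradius = √(r²−h²) = √(3²−2.75²) = 1.199; Taking the first minus the rest: starting from the r=9.5 cylinder, the r=3 sphere at (-3.5, 7) partially overlaps it — only the 3.92 mm² overlap (of its 4.07 mm²) is removed, clipping the outline — 1 connected region; (rotated 75° about Z; rotation is an isometry so areas/perimeters/island counts are preserved). The result has 1 disconnected region.

1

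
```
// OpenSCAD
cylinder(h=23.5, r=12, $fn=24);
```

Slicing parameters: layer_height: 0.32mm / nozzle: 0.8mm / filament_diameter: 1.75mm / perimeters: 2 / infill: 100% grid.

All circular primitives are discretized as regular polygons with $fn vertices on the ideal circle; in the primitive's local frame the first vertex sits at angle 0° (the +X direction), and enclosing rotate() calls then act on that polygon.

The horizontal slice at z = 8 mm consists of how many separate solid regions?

1

At z = 8 mm: the r=12 cylinder gives a regular 24-gon of circumradius 12 (constant along its height). The result has 1 disconnected region.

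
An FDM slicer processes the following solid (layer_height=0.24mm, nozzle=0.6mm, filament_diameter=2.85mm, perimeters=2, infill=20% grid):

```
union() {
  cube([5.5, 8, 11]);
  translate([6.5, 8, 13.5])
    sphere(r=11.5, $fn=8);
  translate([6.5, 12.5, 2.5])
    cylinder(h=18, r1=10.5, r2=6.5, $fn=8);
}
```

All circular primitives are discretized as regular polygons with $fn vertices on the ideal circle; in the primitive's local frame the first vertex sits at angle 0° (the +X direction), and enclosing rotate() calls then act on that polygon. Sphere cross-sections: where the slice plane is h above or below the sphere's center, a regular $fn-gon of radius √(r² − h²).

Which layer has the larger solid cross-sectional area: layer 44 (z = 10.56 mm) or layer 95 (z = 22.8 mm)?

layer 44 (z = 10.56 mm)

Layer 44 (z = 10.56): the 5.5×8 cube contributes its full rectangle (area 44.00 mm²); the r=11.5 sphere at (6.5, 8) slices to a regular 8-gon of circumradius 11.118 (√(r²−h²) with h=2.94 from center) (area = (8/2)·11.118²·sin(360°/8) = 349.61 mm²); the cone at (6.5, 12.5) (r1=10.5→r2=6.5) has section circumradius 8.709 here — a regular 8-gon (area = (8/2)·8.709²·sin(360°/8) = 214.52 mm²); Merging all regions: the regions partially overlap — summed areas 608.13 mm² minus the doubly-counted overlap 230.58 mm² gives 377.55 mm² — area = 377.55 mm². So its area = 377.55 mm². Layer 95 (z = 22.8): the cube is absent (z outside [0, 11]); the sphere at (6.5, 8): section is a regular 8-gon, circumradius = √(r²−h²) = √(11.5²−9.3²) = 6.765 (area = (8/2)·6.765²·sin(360°/8) = 129.43 mm²); the cone at (6.5, 12.5) is absent (z outside [2.5, 20.5]); Merging all regions: only the r=11.5 sphere at (6.5, 8) is present, so the union is just that shape — area = 129.43 mm². So its area = 129.43 mm². Layer 44 is larger (377.55 vs 129.43 mm²).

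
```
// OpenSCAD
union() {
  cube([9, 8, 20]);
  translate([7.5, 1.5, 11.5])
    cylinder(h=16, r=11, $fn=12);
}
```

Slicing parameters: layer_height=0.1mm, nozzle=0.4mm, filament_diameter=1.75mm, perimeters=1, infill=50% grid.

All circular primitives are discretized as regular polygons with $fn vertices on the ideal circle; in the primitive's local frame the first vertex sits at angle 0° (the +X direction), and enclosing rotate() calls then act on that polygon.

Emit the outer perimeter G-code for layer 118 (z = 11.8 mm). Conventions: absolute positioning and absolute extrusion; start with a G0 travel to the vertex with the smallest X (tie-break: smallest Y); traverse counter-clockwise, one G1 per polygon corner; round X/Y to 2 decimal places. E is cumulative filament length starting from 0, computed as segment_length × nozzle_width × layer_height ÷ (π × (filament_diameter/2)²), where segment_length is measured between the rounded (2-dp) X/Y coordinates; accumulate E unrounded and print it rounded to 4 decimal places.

At z = 11.8 mm: the cube is present — its section is the full 9×8 rectangle; the cylinder at (7.5, 1.5): section is a regular 12-gon, circumradius r=11; Merging all regions: the 9×8 cube lies entirely inside the r=11 cylinder at (7.5, 1.5), so the union is just the r=11 cylinder at (7.5, 1.5) — 1 connected region. The outline is a single polygon with 12 vertices. Extrusion per mm of travel: 0.4 × 0.1 / (π × 0.875²) = 0.016630. Accumulating E over each segment gives final E = 1.1365.

G0 X-3.50 Y1.50 Z11.80
G1 X-2.03 Y-4.00 E0.0947
G1 X2.00 Y-8.03 E0.1895
G1 X7.50 Y-9.50 E0.2841
G1 X13.00 Y-8.03 E0.3788
G1 X17.03 Y-4.00 E0.4736
G1 X18.50 Y1.50 E0.5683
G1 X17.03 Y7.00 E0.6629
G1 X13.00 Y11.03 E0.7577
G1 X7.50 Y12.50 E0.8524
G1 X2.00 Y11.03 E0.9471
G1 X-2.03 Y7.00 E1.0418
G1 X-3.50 Y1.50 E1.1365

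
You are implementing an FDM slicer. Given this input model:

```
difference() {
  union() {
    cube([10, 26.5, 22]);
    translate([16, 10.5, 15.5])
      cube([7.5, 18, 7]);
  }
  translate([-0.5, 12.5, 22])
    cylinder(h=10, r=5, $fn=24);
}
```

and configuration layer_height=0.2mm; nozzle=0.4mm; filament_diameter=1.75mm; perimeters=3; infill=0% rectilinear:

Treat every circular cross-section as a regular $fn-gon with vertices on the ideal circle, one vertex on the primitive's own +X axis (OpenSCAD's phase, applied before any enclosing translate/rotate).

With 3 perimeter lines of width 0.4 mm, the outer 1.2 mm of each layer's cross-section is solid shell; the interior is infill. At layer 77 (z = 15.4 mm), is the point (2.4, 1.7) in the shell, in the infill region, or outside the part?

infill

At z = 15.4 mm: the cube is present — its section is the full 10×26.5 rectangle; the cube at (16, 10.5) is not intersected at this z (z outside [15.5, 22.5]); Merging all regions: only the 10×26.5 cube is present, so the union is just that shape — 1 connected region; the cylinder at (-0.5, 12.5) does not reach this height (z outside [22, 32]); Subtracting the remaining from the first: none of the subtracted shapes is present at this height, so that combined region is unchanged — 1 connected region. Overall, the cross-section is a single solid region. The nearest boundary edge runs (0.00, 0.00)→(10.00, 0.00); distance from the point to it = 1.70 mm. The point is inside the cross-section and 1.70 mm from the nearest boundary — more than the 1.2 mm shell width (3 × 0.4), so it's in the infill interior.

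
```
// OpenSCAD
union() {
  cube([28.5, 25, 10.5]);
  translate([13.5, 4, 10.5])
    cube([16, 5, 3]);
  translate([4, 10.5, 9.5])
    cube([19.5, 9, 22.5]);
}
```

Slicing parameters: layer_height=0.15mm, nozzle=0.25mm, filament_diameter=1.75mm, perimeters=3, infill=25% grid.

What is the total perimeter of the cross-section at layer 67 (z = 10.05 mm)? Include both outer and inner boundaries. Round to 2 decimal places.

At z = 10.05 mm: the 28.5×25 cube contributes its full rectangle (perimeter 107.00 mm); the cube at (13.5, 4) does not reach this height (z outside [10.5, 13.5]); the 19.5×9 cube at (4, 10.5) contributes its full rectangle (perimeter 57.00 mm); Combining (union): the 19.5×9 cube at (4, 10.5) lies entirely inside the 28.5×25 cube, so the union is just the 28.5×25 cube — boundary = 107.00 mm. Overall, the cross-section is a single solid region. Total boundary length (outer) = 107.00 mm.

107.00 mm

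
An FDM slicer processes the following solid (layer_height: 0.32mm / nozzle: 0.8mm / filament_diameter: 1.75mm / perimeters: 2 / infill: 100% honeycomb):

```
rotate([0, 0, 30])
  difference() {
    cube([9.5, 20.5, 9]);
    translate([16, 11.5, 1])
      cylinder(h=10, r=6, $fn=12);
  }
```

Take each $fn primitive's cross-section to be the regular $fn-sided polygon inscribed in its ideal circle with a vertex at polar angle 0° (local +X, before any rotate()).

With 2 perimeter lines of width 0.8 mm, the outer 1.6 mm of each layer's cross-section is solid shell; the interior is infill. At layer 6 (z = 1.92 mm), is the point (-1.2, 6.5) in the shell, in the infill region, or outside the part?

infill

At z = 1.92 mm: the cube is present — its section is the full 9.5×20.5 rectangle; the cylinder at (16, 11.5): section is a regular 12-gon, circumradius r=6; After the difference (first − rest): starting from the 9.5×20.5 cube, the r=6 cylinder at (16, 11.5) misses the remaining region (no effect) — 1 connected region; (rotated 30° about Z; rotation is an isometry so areas/perimeters/island counts are preserved). Overall, the cross-section is a single solid region. Undo the 30° rotation: the query point maps to (2.211, 6.229) in the un-rotated model frame. The nearest boundary edge runs (0.00, 0.00)→(0.00, 20.50); distance from the point to it = 2.21 mm. The point is inside the cross-section and 2.21 mm from the nearest boundary — more than the 1.6 mm shell width (2 × 0.8), so it's in the infill interior.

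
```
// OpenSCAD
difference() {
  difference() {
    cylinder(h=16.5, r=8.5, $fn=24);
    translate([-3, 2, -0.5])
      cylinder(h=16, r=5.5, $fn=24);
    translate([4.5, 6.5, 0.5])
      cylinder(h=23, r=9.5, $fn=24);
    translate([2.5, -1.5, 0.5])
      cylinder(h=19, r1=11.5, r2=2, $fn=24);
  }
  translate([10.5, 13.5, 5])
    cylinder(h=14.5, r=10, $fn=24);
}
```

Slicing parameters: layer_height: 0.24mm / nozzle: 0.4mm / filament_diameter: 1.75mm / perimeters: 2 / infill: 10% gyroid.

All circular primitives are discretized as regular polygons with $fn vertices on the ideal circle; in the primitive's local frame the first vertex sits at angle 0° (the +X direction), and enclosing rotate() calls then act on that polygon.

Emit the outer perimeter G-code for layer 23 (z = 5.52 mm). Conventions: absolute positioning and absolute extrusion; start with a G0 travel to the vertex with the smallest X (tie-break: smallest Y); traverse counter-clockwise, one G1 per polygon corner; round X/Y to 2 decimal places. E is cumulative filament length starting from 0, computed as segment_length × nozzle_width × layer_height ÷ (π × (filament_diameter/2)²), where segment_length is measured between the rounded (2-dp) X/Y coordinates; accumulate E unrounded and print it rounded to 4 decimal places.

At z = 5.52 mm: the r=8.5 cylinder contributes a regular 24-gon of circumradius 8.5; the r=5.5 cylinder at (-3, 2) contributes a regular 24-gon of circumradius 5.5; the r=9.5 cylinder at (4.5, 6.5) contributes a regular 24-gon of circumradius 9.5; the cone at (2.5, -1.5): at t=0.264 of its height the radius interpolates to r₁+(r₂−r₁)t = 8.990, giving a regular 24-gon of that circumradius; Taking the first minus the rest: starting from the r=8.5 cylinder, the r=5.5 cylinder at (-3, 2) partially overlaps it — only the 90.62 mm² overlap (of its 93.95 mm²) is removed, clipping the outline; the r=9.5 cylinder at (4.5, 6.5) partially overlaps it — only the 65.87 mm² overlap (of its 280.30 mm²) is removed, clipping the outline; the cone at (2.5, -1.5) partially overlaps it — only the 60.22 mm² overlap (of its 251.01 mm²) is removed, clipping the outline — 1 connected region; the cylinder at (10.5, 13.5): section is a regular 24-gon, circumradius r=10; Subtracting the remaining from the first: starting from the result so far, the r=10 cylinder at (10.5, 13.5) misses the remaining region (no effect) — 1 connected region. The outline is a single polygon with 13 vertices. Extrusion per mm of travel: 0.4 × 0.24 / (π × 0.875²) = 0.039912. Accumulating E over each segment gives final E = 0.7775.

G0 X-8.50 Y0.00 Z5.52
G1 X-8.21 Y-2.20 E0.0886
G1 X-7.36 Y-4.25 E0.1771
G1 X-6.01 Y-6.01 E0.2657
G1 X-4.25 Y-7.36 E0.3542
G1 X-4.23 Y-7.37 E0.3551
G1 X-5.29 Y-5.99 E0.4245
G1 X-6.18 Y-3.83 E0.5178
G1 X-6.39 Y-2.27 E0.5806
G1 X-6.89 Y-1.89 E0.6057
G1 X-7.76 Y-0.75 E0.6629
G1 X-8.31 Y0.58 E0.7204
G1 X-8.37 Y1.00 E0.7373
G1 X-8.50 Y0.00 E0.7775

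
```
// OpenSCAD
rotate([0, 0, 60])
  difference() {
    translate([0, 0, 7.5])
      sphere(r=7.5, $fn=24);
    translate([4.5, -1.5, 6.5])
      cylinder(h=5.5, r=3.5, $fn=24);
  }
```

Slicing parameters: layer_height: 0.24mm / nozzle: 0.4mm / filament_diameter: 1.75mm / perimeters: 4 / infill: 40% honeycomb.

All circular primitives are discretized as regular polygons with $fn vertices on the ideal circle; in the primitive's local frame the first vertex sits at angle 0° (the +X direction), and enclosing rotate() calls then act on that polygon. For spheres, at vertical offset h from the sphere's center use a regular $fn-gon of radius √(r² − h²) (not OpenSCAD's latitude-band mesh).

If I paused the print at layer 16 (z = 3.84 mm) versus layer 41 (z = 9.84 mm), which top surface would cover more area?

layer 16 (z = 3.84 mm)

Layer 16 (z = 3.84): the r=7.5 sphere contributes a regular 24-gon of circumradius √(7.5²−3.66²) = 6.546 (area = (24/2)·6.546²·sin(360°/24) = 133.10 mm²); the cylinder at (4.5, -1.5) is not intersected at this z (z outside [6.5, 12]); After the difference (first − rest): none of the subtracted shapes is present at this height, so the r=7.5 sphere is unchanged — area = 133.10 mm²; (rotated 60° about Z; rotation is an isometry so areas/perimeters/island counts are preserved). So its area = 133.10 mm². Layer 41 (z = 9.84): the sphere: section is a regular 24-gon, circumradius = √(r²−h²) = √(7.5²−2.34²) = 7.126 (area = (24/2)·7.126²·sin(360°/24) = 157.70 mm²); the r=3.5 cylinder at (4.5, -1.5) gives a regular 24-gon of circumradius 3.5 (constant along its height) (area = (24/2)·3.500²·sin(360°/24) = 38.05 mm²); Subtracting the remaining from the first: starting from the r=7.5 sphere (157.70 mm²), the r=3.5 cylinder at (4.5, -1.5) partially overlaps it — only the 32.90 mm² overlap (of its 38.05 mm²) is removed, clipping the outline — area = 124.80 mm²; (rotated 60° about Z; rotation is an isometry so areas/perimeters/island counts are preserved). So its area = 124.80 mm². Layer 16 is larger (133.10 vs 124.80 mm²).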